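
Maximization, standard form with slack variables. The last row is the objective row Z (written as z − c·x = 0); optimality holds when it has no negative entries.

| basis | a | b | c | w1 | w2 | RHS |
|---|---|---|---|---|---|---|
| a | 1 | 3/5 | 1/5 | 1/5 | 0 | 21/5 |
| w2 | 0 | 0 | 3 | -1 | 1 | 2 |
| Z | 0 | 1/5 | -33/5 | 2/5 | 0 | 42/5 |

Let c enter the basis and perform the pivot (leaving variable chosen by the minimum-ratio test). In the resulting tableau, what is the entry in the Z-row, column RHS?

64/5

Ratio test on column c — row 1: (21/5)/(1/5) = 21; row 2: 2/3 = 2/3. Minimum is 2/3 at row 2 (w2 leaves); pivot element 3.
Divide row 2 by 3; eliminate column c from the other rows.
Z-row update in column RHS: 42/5 − (-33/5)·(2/3) = 64/5.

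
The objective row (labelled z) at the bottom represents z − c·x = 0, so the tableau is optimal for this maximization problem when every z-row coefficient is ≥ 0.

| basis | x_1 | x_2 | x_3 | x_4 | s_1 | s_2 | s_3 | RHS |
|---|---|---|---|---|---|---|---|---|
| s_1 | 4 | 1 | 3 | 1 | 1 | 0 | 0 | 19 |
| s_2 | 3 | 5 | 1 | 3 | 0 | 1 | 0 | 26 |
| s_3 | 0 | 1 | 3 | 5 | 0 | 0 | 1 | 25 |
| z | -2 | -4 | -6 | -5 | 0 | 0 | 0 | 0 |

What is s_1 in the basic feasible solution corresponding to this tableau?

19

s_1 is basic (row 1); its value is the RHS of that row, 19.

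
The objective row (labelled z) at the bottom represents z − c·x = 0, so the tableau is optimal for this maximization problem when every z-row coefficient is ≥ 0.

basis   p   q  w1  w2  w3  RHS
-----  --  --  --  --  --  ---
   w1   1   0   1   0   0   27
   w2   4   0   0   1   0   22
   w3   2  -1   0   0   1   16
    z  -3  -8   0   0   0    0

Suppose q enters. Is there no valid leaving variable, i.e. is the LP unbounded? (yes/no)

yes

Every constraint-row entry in column q is ≤ 0, so increasing q is unbounded.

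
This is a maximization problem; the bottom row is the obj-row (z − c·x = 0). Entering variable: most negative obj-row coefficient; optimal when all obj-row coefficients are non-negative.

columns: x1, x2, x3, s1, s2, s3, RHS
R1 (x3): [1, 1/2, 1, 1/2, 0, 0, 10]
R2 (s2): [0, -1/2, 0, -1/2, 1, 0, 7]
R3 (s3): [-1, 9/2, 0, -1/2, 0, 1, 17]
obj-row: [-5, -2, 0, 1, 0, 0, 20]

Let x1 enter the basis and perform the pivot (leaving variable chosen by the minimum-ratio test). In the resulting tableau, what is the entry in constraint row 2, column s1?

Ratio test on column x1 — row 1: 10/1 = 10; row 2: entry 0 ≤ 0; row 3: entry -1 ≤ 0. Minimum is 10 at row 1 (x3 leaves); pivot element 1.
Divide row 1 by 1; eliminate column x1 from the other rows.
Row 2 update in column s1: -1/2 − 0·(1/2) = -1/2.

-1/2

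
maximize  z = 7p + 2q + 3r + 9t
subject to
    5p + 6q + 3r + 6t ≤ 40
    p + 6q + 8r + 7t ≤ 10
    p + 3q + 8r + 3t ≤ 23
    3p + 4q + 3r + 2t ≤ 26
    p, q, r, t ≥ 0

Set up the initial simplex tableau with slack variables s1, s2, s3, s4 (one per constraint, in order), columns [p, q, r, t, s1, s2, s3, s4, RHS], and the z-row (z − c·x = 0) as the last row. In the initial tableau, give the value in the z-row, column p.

-7

The z-row carries the negated objective coefficients: the p entry is -7.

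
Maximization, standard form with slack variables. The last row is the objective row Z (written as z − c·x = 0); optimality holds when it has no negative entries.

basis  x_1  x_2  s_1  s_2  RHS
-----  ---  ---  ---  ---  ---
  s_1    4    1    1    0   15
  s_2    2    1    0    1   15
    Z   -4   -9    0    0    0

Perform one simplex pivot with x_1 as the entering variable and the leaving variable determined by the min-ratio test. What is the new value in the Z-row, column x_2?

Ratio test on column x_1 — row 1: 15/4 = 15/4; row 2: 15/2 = 15/2. Minimum is 15/4 at row 1 (s_1 leaves); pivot element 4.
Divide row 1 by 4; eliminate column x_1 from the other rows.
Z-row update in column x_2: -9 − (-4)·(1/4) = -8.

-8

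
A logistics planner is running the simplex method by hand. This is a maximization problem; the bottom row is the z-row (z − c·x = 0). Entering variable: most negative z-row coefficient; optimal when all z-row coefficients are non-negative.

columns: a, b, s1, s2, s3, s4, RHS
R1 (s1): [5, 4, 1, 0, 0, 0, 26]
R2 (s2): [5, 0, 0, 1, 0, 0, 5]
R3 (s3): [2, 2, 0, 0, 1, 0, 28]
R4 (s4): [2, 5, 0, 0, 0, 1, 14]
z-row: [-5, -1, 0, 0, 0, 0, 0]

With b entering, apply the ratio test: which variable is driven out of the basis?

s4

Column b entries and ratios — s1: 26/4 = 13/2; s2: 0 ≤ 0, skip; s3: 28/2 = 14; s4: 14/5 = 14/5.
Smallest ratio is 14/5 in the row of s4, so s4 leaves.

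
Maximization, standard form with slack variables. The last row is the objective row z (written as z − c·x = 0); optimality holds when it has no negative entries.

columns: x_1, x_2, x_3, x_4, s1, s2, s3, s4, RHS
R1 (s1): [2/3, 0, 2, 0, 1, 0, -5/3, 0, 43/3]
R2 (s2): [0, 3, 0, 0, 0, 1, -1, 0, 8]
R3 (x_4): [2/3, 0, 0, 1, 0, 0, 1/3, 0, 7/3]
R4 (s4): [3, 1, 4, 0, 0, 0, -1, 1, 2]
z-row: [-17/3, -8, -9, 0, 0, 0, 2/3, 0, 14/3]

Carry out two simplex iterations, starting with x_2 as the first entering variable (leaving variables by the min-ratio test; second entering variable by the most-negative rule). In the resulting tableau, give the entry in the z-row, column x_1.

-44/3

Ratio test on column x_2 — row 1: entry 0 ≤ 0; row 2: 8/3 = 8/3; row 3: entry 0 ≤ 0; row 4: 2/1 = 2. Minimum is 2 at row 4 (s4 leaves); pivot element 1.
Divide row 4 by 1; eliminate column x_2 from the other rows.
Second iteration: most negative z-row entry is -22/3 in column s3, so s3 enters.
Ratio test on column s3 — row 1: entry -5/3 ≤ 0; row 2: 2/2 = 1; row 3: (7/3)/(1/3) = 7; row 4: entry -1 ≤ 0. Minimum is 1 at row 2 (s2 leaves); pivot element 2.
Divide row 2 by 2; eliminate column s3 from the other rows.
After both pivots, the entry at the z-row, column x_1 is -44/3.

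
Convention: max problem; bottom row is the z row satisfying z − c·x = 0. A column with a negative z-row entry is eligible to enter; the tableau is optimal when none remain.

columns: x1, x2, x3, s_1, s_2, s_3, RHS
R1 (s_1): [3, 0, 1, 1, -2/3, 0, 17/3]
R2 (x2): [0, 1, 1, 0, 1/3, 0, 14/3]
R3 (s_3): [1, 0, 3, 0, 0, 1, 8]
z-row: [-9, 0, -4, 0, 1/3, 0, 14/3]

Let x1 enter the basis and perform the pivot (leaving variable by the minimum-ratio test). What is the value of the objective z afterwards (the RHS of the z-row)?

Ratio test on column x1 — row 1: (17/3)/3 = 17/9; row 2: entry 0 ≤ 0; row 3: 8/1 = 8. Minimum is 17/9 at row 1 (s_1 leaves); pivot element 3.
Pivot on row 1; the z-row RHS becomes 14/3 − (-9)·(17/9) = 65/3.

65/3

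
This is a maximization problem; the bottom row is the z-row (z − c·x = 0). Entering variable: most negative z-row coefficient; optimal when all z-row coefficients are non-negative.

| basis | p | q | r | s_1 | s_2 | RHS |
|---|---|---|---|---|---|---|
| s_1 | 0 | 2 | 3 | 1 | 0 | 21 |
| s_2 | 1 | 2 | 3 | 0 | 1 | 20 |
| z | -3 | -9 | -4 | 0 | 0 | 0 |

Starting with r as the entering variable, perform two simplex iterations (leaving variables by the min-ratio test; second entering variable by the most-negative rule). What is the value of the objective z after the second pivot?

90

Ratio test on column r — row 1: 21/3 = 7; row 2: 20/3 = 20/3. Minimum is 20/3 at row 2 (s_2 leaves); pivot element 3.
Pivot on row 2; the z-row RHS becomes 0 − (-4)·(20/3) = 80/3.
Next entering variable (most negative z-row entry -19/3): q.
Ratio test on column q — row 1: entry 0 ≤ 0; row 2: (20/3)/(2/3) = 10. Minimum is 10 at row 2 (r leaves); pivot element 2/3.
After the second pivot the z-row RHS is 80/3 − (-19/3)·10 = 90.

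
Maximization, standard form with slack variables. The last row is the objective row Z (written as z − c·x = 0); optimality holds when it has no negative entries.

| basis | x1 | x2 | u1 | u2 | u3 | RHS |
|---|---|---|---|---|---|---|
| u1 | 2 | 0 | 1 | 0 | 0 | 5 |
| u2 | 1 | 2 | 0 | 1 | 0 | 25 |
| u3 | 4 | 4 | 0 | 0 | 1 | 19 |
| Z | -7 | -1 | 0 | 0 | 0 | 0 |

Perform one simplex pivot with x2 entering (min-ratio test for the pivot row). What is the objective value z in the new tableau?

19/4

Ratio test on column x2 — row 1: entry 0 ≤ 0; row 2: 25/2 = 25/2; row 3: 19/4 = 19/4. Minimum is 19/4 at row 3 (u3 leaves); pivot element 4.
Pivot on row 3; the Z-row RHS becomes 0 − (-1)·(19/4) = 19/4.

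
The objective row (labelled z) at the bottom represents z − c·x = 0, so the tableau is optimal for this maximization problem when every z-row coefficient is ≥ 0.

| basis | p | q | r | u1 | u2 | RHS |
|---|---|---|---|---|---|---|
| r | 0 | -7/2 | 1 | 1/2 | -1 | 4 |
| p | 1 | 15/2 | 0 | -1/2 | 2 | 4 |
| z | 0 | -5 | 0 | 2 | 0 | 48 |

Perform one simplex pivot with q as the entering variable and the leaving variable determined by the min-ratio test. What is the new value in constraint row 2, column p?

2/15

Ratio test on column q — row 1: entry -7/2 ≤ 0; row 2: 4/(15/2) = 8/15. Minimum is 8/15 at row 2 (p leaves); pivot element 15/2.
Divide row 2 by 15/2; eliminate column q from the other rows.
In the new row 2, the p entry is the old entry divided by the pivot: 1/(15/2) = 2/15.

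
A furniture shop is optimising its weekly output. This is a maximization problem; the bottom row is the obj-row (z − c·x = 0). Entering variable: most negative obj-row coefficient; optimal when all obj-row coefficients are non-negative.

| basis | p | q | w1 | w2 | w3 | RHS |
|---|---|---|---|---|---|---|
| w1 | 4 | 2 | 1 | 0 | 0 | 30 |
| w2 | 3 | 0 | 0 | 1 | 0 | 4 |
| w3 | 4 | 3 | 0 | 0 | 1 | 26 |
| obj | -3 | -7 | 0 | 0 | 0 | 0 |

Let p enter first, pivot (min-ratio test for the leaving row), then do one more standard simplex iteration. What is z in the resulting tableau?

Ratio test on column p — row 1: 30/4 = 15/2; row 2: 4/3 = 4/3; row 3: 26/4 = 13/2. Minimum is 4/3 at row 2 (w2 leaves); pivot element 3.
Pivot on row 2; the obj-row RHS becomes 0 − (-3)·(4/3) = 4.
Next entering variable (most negative obj-row entry -7): q.
Ratio test on column q — row 1: (74/3)/2 = 37/3; row 2: entry 0 ≤ 0; row 3: (62/3)/3 = 62/9. Minimum is 62/9 at row 3 (w3 leaves); pivot element 3.
After the second pivot the obj-row RHS is 4 − (-7)·(62/9) = 470/9.

470/9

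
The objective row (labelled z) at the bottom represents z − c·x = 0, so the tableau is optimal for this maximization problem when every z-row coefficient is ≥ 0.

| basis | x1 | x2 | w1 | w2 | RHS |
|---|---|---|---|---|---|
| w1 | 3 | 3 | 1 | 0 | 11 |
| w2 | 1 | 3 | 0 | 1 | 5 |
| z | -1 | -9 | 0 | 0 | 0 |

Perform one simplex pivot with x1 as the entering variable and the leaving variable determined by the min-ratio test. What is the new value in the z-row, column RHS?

11/3

Ratio test on column x1 — row 1: 11/3 = 11/3; row 2: 5/1 = 5. Minimum is 11/3 at row 1 (w1 leaves); pivot element 3.
Divide row 1 by 3; eliminate column x1 from the other rows.
z-row update in column RHS: 0 − (-1)·(11/3) = 11/3.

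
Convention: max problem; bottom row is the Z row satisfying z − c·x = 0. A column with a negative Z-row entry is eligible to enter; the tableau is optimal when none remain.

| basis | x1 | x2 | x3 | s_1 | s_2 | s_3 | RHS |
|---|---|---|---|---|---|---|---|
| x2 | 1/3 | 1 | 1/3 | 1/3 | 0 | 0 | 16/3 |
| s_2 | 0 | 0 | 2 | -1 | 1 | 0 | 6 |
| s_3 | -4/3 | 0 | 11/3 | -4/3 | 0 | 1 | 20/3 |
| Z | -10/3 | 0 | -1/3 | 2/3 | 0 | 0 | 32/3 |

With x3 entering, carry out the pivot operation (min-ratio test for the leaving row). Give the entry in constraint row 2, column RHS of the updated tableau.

Ratio test on column x3 — row 1: (16/3)/(1/3) = 16; row 2: 6/2 = 3; row 3: (20/3)/(11/3) = 20/11. Minimum is 20/11 at row 3 (s_3 leaves); pivot element 11/3.
Divide row 3 by 11/3; eliminate column x3 from the other rows.
Row 2 update in column RHS: 6 − 2·(20/11) = 26/11.

26/11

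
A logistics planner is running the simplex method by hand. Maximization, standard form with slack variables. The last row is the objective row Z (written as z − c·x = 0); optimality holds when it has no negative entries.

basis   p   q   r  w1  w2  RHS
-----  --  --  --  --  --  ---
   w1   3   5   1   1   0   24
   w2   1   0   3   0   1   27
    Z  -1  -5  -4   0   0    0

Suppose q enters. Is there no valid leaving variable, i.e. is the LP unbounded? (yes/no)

Column q has positive entries in row(s) 1, so the ratio test bounds it — not unbounded.

no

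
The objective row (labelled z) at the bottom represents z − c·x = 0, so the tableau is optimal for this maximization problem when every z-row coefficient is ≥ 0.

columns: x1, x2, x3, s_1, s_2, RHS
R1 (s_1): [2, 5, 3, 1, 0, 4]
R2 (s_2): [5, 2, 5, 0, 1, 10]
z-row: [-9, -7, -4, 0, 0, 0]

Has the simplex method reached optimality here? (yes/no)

no

The z-row has a negative entry -9 in column x1, so it is not optimal.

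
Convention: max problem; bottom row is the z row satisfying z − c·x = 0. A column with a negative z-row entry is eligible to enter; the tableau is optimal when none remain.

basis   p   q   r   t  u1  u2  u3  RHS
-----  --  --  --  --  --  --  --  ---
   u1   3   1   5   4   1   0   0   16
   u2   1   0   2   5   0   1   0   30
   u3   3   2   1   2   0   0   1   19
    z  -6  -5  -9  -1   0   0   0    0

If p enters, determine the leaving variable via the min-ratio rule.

Column p entries and ratios — u1: 16/3 = 16/3; u2: 30/1 = 30; u3: 19/3 = 19/3.
Smallest ratio is 16/3 in the row of u1, so u1 leaves.

u1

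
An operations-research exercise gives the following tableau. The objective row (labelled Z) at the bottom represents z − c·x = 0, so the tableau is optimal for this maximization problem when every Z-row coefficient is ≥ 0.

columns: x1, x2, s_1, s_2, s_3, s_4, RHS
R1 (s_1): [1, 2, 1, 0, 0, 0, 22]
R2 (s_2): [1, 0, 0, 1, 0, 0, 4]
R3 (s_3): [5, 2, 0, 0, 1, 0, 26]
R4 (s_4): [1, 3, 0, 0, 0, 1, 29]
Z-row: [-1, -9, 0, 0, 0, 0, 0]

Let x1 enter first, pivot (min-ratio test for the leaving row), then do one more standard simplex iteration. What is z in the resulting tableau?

31

Ratio test on column x1 — row 1: 22/1 = 22; row 2: 4/1 = 4; row 3: 26/5 = 26/5; row 4: 29/1 = 29. Minimum is 4 at row 2 (s_2 leaves); pivot element 1.
Pivot on row 2; the Z-row RHS becomes 0 − (-1)·4 = 4.
Next entering variable (most negative Z-row entry -9): x2.
Ratio test on column x2 — row 1: 18/2 = 9; row 2: entry 0 ≤ 0; row 3: 6/2 = 3; row 4: 25/3 = 25/3. Minimum is 3 at row 3 (s_3 leaves); pivot element 2.
After the second pivot the Z-row RHS is 4 − (-9)·3 = 31.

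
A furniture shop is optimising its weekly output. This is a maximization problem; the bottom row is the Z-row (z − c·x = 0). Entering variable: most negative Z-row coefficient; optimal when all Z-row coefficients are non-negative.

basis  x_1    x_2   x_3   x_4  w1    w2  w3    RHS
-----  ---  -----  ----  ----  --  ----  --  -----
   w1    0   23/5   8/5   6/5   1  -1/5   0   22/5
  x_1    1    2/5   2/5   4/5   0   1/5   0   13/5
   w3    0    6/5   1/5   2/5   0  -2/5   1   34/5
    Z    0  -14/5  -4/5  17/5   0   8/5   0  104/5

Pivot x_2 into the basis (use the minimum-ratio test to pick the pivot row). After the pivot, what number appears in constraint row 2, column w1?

-2/23

Ratio test on column x_2 — row 1: (22/5)/(23/5) = 22/23; row 2: (13/5)/(2/5) = 13/2; row 3: (34/5)/(6/5) = 17/3. Minimum is 22/23 at row 1 (w1 leaves); pivot element 23/5.
Divide row 1 by 23/5; eliminate column x_2 from the other rows.
Row 2 update in column w1: 0 − (2/5)·(5/23) = -2/23.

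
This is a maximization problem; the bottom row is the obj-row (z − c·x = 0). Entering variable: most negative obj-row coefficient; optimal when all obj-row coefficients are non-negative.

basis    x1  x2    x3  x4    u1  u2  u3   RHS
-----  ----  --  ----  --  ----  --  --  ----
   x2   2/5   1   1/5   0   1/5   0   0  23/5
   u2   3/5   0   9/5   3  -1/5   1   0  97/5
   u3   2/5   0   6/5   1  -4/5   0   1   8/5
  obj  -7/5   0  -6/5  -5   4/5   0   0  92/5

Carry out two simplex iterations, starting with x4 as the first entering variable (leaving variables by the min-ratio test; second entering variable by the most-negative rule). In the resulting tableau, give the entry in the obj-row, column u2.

Ratio test on column x4 — row 1: entry 0 ≤ 0; row 2: (97/5)/3 = 97/15; row 3: (8/5)/1 = 8/5. Minimum is 8/5 at row 3 (u3 leaves); pivot element 1.
Divide row 3 by 1; eliminate column x4 from the other rows.
Second iteration: most negative obj-row entry is -16/5 in column u1, so u1 enters.
Ratio test on column u1 — row 1: (23/5)/(1/5) = 23; row 2: (73/5)/(11/5) = 73/11; row 3: entry -4/5 ≤ 0. Minimum is 73/11 at row 2 (u2 leaves); pivot element 11/5.
Divide row 2 by 11/5; eliminate column u1 from the other rows.
After both pivots, the entry at the obj-row, column u2 is 16/11.

16/11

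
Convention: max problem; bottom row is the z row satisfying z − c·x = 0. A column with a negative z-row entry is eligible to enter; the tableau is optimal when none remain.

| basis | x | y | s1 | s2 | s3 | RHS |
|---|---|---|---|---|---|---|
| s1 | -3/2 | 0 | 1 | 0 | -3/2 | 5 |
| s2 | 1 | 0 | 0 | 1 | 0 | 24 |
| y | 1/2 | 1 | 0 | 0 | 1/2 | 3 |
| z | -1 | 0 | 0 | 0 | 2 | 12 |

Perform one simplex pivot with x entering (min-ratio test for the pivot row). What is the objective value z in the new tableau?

18

Ratio test on column x — row 1: entry -3/2 ≤ 0; row 2: 24/1 = 24; row 3: 3/(1/2) = 6. Minimum is 6 at row 3 (y leaves); pivot element 1/2.
Pivot on row 3; the z-row RHS becomes 12 − (-1)·6 = 18.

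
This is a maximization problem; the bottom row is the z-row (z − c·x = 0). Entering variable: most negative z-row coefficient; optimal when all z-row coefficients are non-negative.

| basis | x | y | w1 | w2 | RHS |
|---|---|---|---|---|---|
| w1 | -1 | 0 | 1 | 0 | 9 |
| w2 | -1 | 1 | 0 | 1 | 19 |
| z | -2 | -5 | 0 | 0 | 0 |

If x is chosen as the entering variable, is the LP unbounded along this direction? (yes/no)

Every constraint-row entry in column x is ≤ 0, so increasing x is unbounded.

yes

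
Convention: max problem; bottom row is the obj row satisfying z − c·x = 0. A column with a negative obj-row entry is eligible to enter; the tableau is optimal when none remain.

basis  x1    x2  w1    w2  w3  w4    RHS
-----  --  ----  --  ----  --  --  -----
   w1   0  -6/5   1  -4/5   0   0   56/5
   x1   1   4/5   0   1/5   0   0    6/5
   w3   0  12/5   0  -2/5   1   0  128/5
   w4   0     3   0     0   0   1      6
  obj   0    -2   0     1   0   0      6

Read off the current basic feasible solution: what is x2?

0

x2 is not in the basis, so in the current basic feasible solution x2 = 0.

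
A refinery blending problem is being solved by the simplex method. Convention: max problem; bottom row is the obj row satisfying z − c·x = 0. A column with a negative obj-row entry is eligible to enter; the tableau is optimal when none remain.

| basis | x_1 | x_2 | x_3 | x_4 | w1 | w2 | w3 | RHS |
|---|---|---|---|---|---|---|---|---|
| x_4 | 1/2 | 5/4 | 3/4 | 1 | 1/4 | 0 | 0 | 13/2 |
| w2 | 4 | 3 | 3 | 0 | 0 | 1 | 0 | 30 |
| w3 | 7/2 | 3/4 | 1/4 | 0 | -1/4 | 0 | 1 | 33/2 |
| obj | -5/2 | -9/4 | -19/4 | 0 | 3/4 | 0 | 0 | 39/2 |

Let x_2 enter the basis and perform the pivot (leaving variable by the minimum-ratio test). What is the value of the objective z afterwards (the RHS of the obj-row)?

Ratio test on column x_2 — row 1: (13/2)/(5/4) = 26/5; row 2: 30/3 = 10; row 3: (33/2)/(3/4) = 22. Minimum is 26/5 at row 1 (x_4 leaves); pivot element 5/4.
Pivot on row 1; the obj-row RHS becomes 39/2 − (-9/4)·(26/5) = 156/5.

156/5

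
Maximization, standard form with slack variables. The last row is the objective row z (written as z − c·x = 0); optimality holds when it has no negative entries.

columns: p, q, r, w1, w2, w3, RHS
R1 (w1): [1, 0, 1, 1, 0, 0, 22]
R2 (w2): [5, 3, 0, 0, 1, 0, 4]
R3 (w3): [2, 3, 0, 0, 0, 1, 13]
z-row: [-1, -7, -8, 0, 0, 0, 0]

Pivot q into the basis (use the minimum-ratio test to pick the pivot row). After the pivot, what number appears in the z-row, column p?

Ratio test on column q — row 1: entry 0 ≤ 0; row 2: 4/3 = 4/3; row 3: 13/3 = 13/3. Minimum is 4/3 at row 2 (w2 leaves); pivot element 3.
Divide row 2 by 3; eliminate column q from the other rows.
z-row update in column p: -1 − (-7)·(5/3) = 32/3.

32/3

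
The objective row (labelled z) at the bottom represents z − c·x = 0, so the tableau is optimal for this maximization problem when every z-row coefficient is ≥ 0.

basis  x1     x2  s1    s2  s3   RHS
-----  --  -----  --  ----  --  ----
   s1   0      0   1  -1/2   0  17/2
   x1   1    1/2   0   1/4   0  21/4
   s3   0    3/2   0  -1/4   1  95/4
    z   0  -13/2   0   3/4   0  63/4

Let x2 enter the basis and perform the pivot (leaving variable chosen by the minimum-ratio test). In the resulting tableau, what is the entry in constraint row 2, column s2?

1/2

Ratio test on column x2 — row 1: entry 0 ≤ 0; row 2: (21/4)/(1/2) = 21/2; row 3: (95/4)/(3/2) = 95/6. Minimum is 21/2 at row 2 (x1 leaves); pivot element 1/2.
Divide row 2 by 1/2; eliminate column x2 from the other rows.
In the new row 2, the s2 entry is the old entry divided by the pivot: (1/4)/(1/2) = 1/2.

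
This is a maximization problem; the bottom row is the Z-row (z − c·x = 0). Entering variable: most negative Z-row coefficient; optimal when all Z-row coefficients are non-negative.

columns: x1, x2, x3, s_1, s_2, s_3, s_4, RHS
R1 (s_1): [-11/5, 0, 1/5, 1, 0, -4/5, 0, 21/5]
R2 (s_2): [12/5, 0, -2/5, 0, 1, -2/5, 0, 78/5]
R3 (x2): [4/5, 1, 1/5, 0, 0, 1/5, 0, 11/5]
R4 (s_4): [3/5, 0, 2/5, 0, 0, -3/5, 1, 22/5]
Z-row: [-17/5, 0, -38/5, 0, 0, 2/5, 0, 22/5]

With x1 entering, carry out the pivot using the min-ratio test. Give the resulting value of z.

Ratio test on column x1 — row 1: entry -11/5 ≤ 0; row 2: (78/5)/(12/5) = 13/2; row 3: (11/5)/(4/5) = 11/4; row 4: (22/5)/(3/5) = 22/3. Minimum is 11/4 at row 3 (x2 leaves); pivot element 4/5.
Pivot on row 3; the Z-row RHS becomes 22/5 − (-17/5)·(11/4) = 55/4.

55/4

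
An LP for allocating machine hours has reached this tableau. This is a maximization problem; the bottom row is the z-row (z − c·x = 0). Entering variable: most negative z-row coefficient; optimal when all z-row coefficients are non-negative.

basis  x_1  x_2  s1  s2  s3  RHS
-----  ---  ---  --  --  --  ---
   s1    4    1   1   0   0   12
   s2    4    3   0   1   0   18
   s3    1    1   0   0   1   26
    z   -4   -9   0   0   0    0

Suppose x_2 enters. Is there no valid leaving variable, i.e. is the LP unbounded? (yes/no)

no

Column x_2 has positive entries in row(s) 1, 2, 3, so the ratio test bounds it — not unbounded.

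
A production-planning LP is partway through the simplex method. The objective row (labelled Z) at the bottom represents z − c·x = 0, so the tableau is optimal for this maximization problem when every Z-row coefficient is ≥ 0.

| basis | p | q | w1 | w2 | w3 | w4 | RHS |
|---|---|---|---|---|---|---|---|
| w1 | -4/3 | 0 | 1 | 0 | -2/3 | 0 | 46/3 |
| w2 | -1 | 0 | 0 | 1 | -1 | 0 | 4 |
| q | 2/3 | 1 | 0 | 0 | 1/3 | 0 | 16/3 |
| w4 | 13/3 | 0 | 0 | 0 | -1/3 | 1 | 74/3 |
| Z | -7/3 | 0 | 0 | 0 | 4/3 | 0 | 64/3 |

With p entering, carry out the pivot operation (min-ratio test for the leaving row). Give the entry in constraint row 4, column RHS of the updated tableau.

Ratio test on column p — row 1: entry -4/3 ≤ 0; row 2: entry -1 ≤ 0; row 3: (16/3)/(2/3) = 8; row 4: (74/3)/(13/3) = 74/13. Minimum is 74/13 at row 4 (w4 leaves); pivot element 13/3.
Divide row 4 by 13/3; eliminate column p from the other rows.
In the new row 4, the RHS entry is the old entry divided by the pivot: (74/3)/(13/3) = 74/13.

74/13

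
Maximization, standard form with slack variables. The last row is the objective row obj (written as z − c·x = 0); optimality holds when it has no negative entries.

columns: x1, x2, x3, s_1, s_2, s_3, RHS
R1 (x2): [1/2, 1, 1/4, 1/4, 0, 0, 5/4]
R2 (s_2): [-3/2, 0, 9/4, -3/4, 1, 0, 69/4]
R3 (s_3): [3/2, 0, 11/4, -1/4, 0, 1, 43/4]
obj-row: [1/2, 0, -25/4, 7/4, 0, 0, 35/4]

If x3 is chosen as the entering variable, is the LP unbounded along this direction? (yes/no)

Column x3 has positive entries in row(s) 1, 2, 3, so the ratio test bounds it — not unbounded.

no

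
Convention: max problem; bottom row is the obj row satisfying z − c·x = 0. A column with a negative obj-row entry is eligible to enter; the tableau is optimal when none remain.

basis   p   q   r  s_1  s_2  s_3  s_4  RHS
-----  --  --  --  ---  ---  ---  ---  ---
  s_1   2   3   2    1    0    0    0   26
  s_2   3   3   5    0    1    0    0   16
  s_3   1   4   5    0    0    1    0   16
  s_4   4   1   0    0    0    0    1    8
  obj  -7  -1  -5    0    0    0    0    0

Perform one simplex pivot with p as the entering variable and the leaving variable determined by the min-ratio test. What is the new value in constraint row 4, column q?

Ratio test on column p — row 1: 26/2 = 13; row 2: 16/3 = 16/3; row 3: 16/1 = 16; row 4: 8/4 = 2. Minimum is 2 at row 4 (s_4 leaves); pivot element 4.
Divide row 4 by 4; eliminate column p from the other rows.
In the new row 4, the q entry is the old entry divided by the pivot: 1/4 = 1/4.

1/4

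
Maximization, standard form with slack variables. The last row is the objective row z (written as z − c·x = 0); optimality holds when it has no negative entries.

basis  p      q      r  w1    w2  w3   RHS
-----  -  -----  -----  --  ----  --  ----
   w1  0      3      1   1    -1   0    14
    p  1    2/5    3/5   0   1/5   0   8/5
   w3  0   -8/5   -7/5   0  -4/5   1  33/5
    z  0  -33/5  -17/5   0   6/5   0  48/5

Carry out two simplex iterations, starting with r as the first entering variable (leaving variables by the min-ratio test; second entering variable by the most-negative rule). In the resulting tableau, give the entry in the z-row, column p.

Ratio test on column r — row 1: 14/1 = 14; row 2: (8/5)/(3/5) = 8/3; row 3: entry -7/5 ≤ 0. Minimum is 8/3 at row 2 (p leaves); pivot element 3/5.
Divide row 2 by 3/5; eliminate column r from the other rows.
Second iteration: most negative z-row entry is -13/3 in column q, so q enters.
Ratio test on column q — row 1: (34/3)/(7/3) = 34/7; row 2: (8/3)/(2/3) = 4; row 3: entry -2/3 ≤ 0. Minimum is 4 at row 2 (r leaves); pivot element 2/3.
Divide row 2 by 2/3; eliminate column q from the other rows.
After both pivots, the entry at the z-row, column p is 33/2.

33/2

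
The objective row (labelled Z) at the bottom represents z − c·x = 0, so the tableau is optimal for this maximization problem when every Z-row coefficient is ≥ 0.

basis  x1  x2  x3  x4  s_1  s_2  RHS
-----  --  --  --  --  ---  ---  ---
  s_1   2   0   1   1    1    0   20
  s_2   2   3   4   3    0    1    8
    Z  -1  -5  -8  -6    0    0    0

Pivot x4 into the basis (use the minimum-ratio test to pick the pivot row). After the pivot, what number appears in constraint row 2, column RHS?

Ratio test on column x4 — row 1: 20/1 = 20; row 2: 8/3 = 8/3. Minimum is 8/3 at row 2 (s_2 leaves); pivot element 3.
Divide row 2 by 3; eliminate column x4 from the other rows.
In the new row 2, the RHS entry is the old entry divided by the pivot: 8/3 = 8/3.

8/3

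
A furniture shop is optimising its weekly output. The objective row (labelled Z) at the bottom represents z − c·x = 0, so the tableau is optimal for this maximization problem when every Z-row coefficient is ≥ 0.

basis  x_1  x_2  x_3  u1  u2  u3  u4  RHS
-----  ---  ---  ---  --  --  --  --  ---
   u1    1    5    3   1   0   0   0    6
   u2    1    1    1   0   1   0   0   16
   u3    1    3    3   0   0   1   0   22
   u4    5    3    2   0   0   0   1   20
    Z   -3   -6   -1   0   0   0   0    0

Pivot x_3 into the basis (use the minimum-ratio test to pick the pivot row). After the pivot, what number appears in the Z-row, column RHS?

Ratio test on column x_3 — row 1: 6/3 = 2; row 2: 16/1 = 16; row 3: 22/3 = 22/3; row 4: 20/2 = 10. Minimum is 2 at row 1 (u1 leaves); pivot element 3.
Divide row 1 by 3; eliminate column x_3 from the other rows.
Z-row update in column RHS: 0 − (-1)·2 = 2.

2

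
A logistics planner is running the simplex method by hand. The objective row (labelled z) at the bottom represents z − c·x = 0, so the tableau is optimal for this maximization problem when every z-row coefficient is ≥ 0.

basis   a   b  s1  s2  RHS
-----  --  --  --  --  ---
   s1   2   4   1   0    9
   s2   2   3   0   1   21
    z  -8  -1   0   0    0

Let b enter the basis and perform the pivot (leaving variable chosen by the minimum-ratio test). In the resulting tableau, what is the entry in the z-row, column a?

-15/2

Ratio test on column b — row 1: 9/4 = 9/4; row 2: 21/3 = 7. Minimum is 9/4 at row 1 (s1 leaves); pivot element 4.
Divide row 1 by 4; eliminate column b from the other rows.
z-row update in column a: -8 − (-1)·(1/2) = -15/2.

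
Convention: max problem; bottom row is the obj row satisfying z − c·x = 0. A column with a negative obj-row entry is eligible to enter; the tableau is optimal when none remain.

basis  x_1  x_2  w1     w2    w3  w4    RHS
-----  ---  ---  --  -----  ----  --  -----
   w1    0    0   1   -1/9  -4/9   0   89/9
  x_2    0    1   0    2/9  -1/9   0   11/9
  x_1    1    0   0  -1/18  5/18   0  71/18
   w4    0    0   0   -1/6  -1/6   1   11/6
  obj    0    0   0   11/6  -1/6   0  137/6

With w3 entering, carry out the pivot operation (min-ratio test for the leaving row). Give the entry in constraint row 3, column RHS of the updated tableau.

71/5

Ratio test on column w3 — row 1: entry -4/9 ≤ 0; row 2: entry -1/9 ≤ 0; row 3: (71/18)/(5/18) = 71/5; row 4: entry -1/6 ≤ 0. Minimum is 71/5 at row 3 (x_1 leaves); pivot element 5/18.
Divide row 3 by 5/18; eliminate column w3 from the other rows.
In the new row 3, the RHS entry is the old entry divided by the pivot: (71/18)/(5/18) = 71/5.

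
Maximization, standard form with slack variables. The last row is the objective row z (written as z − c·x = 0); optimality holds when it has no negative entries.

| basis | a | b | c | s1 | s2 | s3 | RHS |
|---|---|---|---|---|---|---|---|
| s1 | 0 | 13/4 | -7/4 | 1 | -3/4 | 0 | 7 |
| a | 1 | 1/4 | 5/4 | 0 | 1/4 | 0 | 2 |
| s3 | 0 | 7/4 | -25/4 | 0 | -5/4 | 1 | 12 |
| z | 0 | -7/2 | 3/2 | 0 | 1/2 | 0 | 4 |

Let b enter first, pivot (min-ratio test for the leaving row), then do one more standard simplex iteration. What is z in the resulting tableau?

215/18

Ratio test on column b — row 1: 7/(13/4) = 28/13; row 2: 2/(1/4) = 8; row 3: 12/(7/4) = 48/7. Minimum is 28/13 at row 1 (s1 leaves); pivot element 13/4.
Pivot on row 1; the z-row RHS becomes 4 − (-7/2)·(28/13) = 150/13.
Next entering variable (most negative z-row entry -5/13): c.
Ratio test on column c — row 1: entry -7/13 ≤ 0; row 2: (19/13)/(18/13) = 19/18; row 3: entry -69/13 ≤ 0. Minimum is 19/18 at row 2 (a leaves); pivot element 18/13.
After the second pivot the z-row RHS is 150/13 − (-5/13)·(19/18) = 215/18.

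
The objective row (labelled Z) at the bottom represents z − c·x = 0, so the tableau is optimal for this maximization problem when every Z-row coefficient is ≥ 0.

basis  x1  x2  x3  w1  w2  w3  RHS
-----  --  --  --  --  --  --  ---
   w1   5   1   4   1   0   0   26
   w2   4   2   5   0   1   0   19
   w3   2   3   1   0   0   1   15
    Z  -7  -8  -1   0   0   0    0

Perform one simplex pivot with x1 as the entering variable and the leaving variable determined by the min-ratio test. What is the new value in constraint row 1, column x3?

Ratio test on column x1 — row 1: 26/5 = 26/5; row 2: 19/4 = 19/4; row 3: 15/2 = 15/2. Minimum is 19/4 at row 2 (w2 leaves); pivot element 4.
Divide row 2 by 4; eliminate column x1 from the other rows.
Row 1 update in column x3: 4 − 5·(5/4) = -9/4.

-9/4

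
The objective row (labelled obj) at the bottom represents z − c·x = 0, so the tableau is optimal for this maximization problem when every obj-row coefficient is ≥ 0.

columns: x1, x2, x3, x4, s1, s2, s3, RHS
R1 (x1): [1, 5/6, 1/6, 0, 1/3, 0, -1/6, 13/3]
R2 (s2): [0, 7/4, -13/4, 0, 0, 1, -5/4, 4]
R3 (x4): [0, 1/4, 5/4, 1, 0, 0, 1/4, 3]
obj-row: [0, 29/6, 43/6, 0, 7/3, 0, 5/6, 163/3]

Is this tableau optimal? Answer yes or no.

yes

Every obj-row coefficient is ≥ 0, so the tableau is optimal.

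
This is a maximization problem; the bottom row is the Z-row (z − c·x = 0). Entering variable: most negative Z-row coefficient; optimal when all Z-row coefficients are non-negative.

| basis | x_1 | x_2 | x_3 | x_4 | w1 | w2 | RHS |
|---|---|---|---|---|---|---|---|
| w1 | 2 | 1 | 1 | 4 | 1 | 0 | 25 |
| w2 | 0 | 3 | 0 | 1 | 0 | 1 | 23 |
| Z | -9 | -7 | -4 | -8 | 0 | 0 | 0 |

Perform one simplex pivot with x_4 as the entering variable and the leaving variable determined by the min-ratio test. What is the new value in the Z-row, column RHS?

Ratio test on column x_4 — row 1: 25/4 = 25/4; row 2: 23/1 = 23. Minimum is 25/4 at row 1 (w1 leaves); pivot element 4.
Divide row 1 by 4; eliminate column x_4 from the other rows.
Z-row update in column RHS: 0 − (-8)·(25/4) = 50.

50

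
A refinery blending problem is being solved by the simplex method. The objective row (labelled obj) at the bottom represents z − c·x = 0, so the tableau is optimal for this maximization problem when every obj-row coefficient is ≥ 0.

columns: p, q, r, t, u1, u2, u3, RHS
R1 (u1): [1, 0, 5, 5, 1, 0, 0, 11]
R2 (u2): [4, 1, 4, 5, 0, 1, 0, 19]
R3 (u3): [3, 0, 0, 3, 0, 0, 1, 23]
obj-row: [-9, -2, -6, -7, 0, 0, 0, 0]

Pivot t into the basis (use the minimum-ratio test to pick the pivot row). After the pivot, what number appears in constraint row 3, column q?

0

Ratio test on column t — row 1: 11/5 = 11/5; row 2: 19/5 = 19/5; row 3: 23/3 = 23/3. Minimum is 11/5 at row 1 (u1 leaves); pivot element 5.
Divide row 1 by 5; eliminate column t from the other rows.
Row 3 update in column q: 0 − 3·0 = 0.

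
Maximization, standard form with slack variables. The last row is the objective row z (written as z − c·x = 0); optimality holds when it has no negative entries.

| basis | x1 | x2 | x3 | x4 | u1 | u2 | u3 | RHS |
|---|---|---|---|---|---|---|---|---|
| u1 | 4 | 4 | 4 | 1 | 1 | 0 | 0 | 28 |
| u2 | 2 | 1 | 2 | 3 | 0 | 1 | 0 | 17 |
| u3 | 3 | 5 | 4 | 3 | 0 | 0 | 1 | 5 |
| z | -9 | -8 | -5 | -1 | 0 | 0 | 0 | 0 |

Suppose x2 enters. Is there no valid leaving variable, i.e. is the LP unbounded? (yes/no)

no

Column x2 has positive entries in row(s) 1, 2, 3, so the ratio test bounds it — not unbounded.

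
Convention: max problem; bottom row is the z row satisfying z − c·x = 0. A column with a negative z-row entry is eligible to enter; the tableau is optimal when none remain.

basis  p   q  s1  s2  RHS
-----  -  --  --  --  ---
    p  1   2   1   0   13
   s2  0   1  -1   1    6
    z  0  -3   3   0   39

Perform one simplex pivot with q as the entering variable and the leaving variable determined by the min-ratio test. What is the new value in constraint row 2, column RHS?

6

Ratio test on column q — row 1: 13/2 = 13/2; row 2: 6/1 = 6. Minimum is 6 at row 2 (s2 leaves); pivot element 1.
Divide row 2 by 1; eliminate column q from the other rows.
In the new row 2, the RHS entry is the old entry divided by the pivot: 6/1 = 6.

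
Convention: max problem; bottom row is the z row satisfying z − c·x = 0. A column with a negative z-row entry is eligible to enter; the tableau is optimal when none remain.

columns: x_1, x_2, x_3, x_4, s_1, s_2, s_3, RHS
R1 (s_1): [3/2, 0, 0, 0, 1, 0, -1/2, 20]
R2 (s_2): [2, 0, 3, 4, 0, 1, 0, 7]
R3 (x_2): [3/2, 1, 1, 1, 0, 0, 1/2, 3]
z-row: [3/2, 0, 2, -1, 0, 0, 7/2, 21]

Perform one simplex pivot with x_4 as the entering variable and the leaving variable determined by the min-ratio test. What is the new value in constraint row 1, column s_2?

Ratio test on column x_4 — row 1: entry 0 ≤ 0; row 2: 7/4 = 7/4; row 3: 3/1 = 3. Minimum is 7/4 at row 2 (s_2 leaves); pivot element 4.
Divide row 2 by 4; eliminate column x_4 from the other rows.
Row 1 update in column s_2: 0 − 0·(1/4) = 0.

0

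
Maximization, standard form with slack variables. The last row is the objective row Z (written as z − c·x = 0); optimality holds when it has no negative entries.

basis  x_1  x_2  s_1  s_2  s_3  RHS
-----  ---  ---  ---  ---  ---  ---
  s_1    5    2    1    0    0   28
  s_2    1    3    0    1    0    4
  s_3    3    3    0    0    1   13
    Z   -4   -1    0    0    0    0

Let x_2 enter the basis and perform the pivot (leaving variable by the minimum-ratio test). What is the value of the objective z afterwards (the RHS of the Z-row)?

4/3

Ratio test on column x_2 — row 1: 28/2 = 14; row 2: 4/3 = 4/3; row 3: 13/3 = 13/3. Minimum is 4/3 at row 2 (s_2 leaves); pivot element 3.
Pivot on row 2; the Z-row RHS becomes 0 − (-1)·(4/3) = 4/3.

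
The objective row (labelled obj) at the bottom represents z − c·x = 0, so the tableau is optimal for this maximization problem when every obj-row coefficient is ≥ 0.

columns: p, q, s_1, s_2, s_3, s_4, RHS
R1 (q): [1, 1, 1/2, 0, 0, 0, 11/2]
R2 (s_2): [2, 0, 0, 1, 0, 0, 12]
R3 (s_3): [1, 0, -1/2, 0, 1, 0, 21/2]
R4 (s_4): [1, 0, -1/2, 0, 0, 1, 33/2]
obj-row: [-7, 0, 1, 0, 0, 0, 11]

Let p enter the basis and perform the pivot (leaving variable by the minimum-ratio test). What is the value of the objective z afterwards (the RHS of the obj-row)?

Ratio test on column p — row 1: (11/2)/1 = 11/2; row 2: 12/2 = 6; row 3: (21/2)/1 = 21/2; row 4: (33/2)/1 = 33/2. Minimum is 11/2 at row 1 (q leaves); pivot element 1.
Pivot on row 1; the obj-row RHS becomes 11 − (-7)·(11/2) = 99/2.

99/2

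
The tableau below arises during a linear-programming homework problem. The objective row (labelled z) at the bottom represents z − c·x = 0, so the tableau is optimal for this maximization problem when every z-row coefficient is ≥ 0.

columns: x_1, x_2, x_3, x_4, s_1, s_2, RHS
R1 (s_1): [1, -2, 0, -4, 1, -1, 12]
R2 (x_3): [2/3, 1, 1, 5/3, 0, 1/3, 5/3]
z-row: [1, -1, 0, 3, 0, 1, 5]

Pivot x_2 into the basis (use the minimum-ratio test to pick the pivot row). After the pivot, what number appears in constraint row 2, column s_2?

Ratio test on column x_2 — row 1: entry -2 ≤ 0; row 2: (5/3)/1 = 5/3. Minimum is 5/3 at row 2 (x_3 leaves); pivot element 1.
Divide row 2 by 1; eliminate column x_2 from the other rows.
In the new row 2, the s_2 entry is the old entry divided by the pivot: (1/3)/1 = 1/3.

1/3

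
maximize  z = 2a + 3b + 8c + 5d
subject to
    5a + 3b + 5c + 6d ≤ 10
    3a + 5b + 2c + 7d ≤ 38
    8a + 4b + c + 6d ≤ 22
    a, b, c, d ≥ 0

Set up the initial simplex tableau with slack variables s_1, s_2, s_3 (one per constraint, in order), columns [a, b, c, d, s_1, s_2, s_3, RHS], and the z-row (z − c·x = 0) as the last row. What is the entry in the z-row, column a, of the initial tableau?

The z-row carries the negated objective coefficients: the a entry is -2.

-2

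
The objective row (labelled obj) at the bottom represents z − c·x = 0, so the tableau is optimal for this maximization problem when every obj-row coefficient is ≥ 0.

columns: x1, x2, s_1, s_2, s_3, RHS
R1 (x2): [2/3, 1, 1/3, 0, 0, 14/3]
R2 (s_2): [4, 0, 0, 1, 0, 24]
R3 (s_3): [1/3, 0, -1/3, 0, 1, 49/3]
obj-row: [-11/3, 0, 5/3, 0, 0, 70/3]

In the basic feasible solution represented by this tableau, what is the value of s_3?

s_3 is basic (row 3); its value is the RHS of that row, 49/3.

49/3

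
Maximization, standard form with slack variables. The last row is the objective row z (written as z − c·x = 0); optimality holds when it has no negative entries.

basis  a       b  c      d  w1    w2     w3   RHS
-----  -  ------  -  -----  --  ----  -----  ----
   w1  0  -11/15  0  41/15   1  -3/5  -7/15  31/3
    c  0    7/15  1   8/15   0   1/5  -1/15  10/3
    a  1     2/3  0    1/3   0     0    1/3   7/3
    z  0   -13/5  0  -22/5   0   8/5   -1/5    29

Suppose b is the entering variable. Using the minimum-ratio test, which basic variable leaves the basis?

a

Column b entries and ratios — w1: -11/15 ≤ 0, skip; c: (10/3)/(7/15) = 50/7; a: (7/3)/(2/3) = 7/2.
Smallest ratio is 7/2 in the row of a, so a leaves.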